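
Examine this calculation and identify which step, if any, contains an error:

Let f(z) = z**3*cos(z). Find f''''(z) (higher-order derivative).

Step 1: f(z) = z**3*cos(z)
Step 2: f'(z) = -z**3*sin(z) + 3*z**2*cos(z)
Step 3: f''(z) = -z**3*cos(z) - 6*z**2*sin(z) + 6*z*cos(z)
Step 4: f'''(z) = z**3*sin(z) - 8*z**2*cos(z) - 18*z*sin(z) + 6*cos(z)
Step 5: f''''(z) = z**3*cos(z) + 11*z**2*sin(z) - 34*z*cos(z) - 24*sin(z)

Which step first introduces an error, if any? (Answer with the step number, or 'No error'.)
Step 4

Step 4 is incorrect due to a wrong coefficient.
The step shows: z**3*sin(z) - 8*z**2*cos(z) - 18*z*sin(z) + 6*cos(z)
The correct value should be: z**3*sin(z) - 9*z**2*cos(z) - 18*z*sin(z) + 6*cos(z)

Explanation: The coefficient -9 was incorrectly written as -8: the term -9*z**2*cos(z) was incorrectly written as -8*z**2*cos(z)
The later steps are derived from this incorrect expression, so the error originates in Step 4.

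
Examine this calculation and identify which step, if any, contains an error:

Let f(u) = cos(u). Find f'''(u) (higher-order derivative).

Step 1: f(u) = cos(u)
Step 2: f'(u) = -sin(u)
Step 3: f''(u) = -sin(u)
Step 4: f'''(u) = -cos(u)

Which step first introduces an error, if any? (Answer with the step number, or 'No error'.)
Step 3

Step 3 is incorrect due to a wrong trig function.
The step shows: -sin(u)
The correct value should be: -cos(u)

Explanation: cos(u) was incorrectly written as sin(u): the term -cos(u) was incorrectly written as -sin(u)
The later steps are derived from this incorrect expression, so the error originates in Step 3.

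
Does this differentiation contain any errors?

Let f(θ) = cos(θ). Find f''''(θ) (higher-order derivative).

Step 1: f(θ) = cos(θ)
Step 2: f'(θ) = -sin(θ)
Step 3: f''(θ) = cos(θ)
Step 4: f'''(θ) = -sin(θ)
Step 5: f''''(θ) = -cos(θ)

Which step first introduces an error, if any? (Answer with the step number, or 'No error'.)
Step 3

Step 3 is incorrect due to a sign flip.
The step shows: cos(θ)
The correct value should be: -cos(θ)

Explanation: The sign of the whole expression was flipped: the term -cos(θ) was incorrectly written as cos(θ)
The later steps are derived from this incorrect expression, so the error originates in Step 3.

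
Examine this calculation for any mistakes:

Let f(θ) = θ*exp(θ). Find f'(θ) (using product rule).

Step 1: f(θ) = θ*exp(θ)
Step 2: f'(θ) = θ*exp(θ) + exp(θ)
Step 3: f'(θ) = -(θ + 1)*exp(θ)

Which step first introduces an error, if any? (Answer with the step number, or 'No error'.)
Step 3

Step 3 is incorrect due to a sign flip.
The step shows: -(θ + 1)*exp(θ)
The correct value should be: (θ + 1)*exp(θ)

Explanation: The sign of the whole expression was flipped: the term (θ + 1)*exp(θ) was incorrectly written as -(θ + 1)*exp(θ)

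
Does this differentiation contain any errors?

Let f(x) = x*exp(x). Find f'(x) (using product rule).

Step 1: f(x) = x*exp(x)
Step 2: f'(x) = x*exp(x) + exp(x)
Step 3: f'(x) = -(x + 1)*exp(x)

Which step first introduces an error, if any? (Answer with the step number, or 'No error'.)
Step 3

Step 3 is incorrect due to a sign flip.
The step shows: -(x + 1)*exp(x)
The correct value should be: (x + 1)*exp(x)

Explanation: The sign of the whole expression was flipped: the term (x + 1)*exp(x) was incorrectly written as -(x + 1)*exp(x)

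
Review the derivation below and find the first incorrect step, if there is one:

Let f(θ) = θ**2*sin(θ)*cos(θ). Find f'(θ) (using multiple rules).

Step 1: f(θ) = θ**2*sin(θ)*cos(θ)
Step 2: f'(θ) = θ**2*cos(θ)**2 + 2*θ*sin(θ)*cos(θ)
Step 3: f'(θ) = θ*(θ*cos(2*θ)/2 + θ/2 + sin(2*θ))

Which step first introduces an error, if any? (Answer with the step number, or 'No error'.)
Step 2

Step 2 is incorrect due to a dropped term.
The step shows: θ**2*cos(θ)**2 + 2*θ*sin(θ)*cos(θ)
The correct value should be: -θ**2*sin(θ)**2 + θ**2*cos(θ)**2 + 2*θ*sin(θ)*cos(θ)

Explanation: A term was dropped: the term -θ**2*sin(θ)**2 was incorrectly omitted
The later steps are derived from this incorrect expression, so the error originates in Step 2.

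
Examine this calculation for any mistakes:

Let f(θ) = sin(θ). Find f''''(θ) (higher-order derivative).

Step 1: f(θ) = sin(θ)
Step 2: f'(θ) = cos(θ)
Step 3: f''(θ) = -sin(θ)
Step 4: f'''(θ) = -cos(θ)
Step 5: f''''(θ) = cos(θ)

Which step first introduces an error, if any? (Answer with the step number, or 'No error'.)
Step 5

Step 5 is incorrect due to a wrong trig function.
The step shows: cos(θ)
The correct value should be: sin(θ)

Explanation: sin(θ) was incorrectly written as cos(θ): the term sin(θ) was incorrectly written as cos(θ)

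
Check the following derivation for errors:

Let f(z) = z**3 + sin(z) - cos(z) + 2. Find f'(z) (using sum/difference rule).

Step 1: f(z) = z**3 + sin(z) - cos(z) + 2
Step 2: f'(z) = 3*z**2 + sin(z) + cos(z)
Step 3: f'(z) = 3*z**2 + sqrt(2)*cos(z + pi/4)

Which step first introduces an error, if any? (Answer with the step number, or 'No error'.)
Step 3

Step 3 is incorrect due to a wrong trig function.
The step shows: 3*z**2 + sqrt(2)*cos(z + pi/4)
The correct value should be: 3*z**2 + sqrt(2)*sin(z + pi/4)

Explanation: sin(z + pi/4) was incorrectly written as cos(z + pi/4): the term sqrt(2)*sin(z + pi/4) was incorrectly written as sqrt(2)*cos(z + pi/4)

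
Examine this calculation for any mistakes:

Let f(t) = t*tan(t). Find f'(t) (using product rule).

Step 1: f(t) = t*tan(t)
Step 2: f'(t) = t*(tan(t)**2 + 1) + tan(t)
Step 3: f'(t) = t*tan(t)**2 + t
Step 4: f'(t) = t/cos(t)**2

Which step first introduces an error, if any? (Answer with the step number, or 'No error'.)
Step 3

Step 3 is incorrect due to a dropped term.
The step shows: t*tan(t)**2 + t
The correct value should be: t*tan(t)**2 + t + tan(t)

Explanation: A term was dropped: the term tan(t) was incorrectly omitted
The later steps are derived from this incorrect expression, so the error originates in Step 3.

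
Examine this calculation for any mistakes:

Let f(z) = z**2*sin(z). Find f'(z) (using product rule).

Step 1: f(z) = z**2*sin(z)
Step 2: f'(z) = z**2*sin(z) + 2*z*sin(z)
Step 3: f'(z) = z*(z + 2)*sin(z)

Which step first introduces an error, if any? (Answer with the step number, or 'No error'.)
Step 2

Step 2 is incorrect due to a wrong trig function.
The step shows: z**2*sin(z) + 2*z*sin(z)
The correct value should be: z**2*cos(z) + 2*z*sin(z)

Explanation: cos(z) was incorrectly written as sin(z): the term z**2*cos(z) was incorrectly written as z**2*sin(z)
The later steps are derived from this incorrect expression, so the error originates in Step 2.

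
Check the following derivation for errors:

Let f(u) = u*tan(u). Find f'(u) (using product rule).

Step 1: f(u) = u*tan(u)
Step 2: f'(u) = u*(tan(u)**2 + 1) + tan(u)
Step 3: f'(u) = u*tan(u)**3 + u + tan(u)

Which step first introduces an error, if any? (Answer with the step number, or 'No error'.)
Step 3

Step 3 is incorrect due to a wrong exponent.
The step shows: u*tan(u)**3 + u + tan(u)
The correct value should be: u*tan(u)**2 + u + tan(u)

Explanation: The exponent 2 on tan(u) was incorrectly written as 3: the term u*tan(u)**2 was incorrectly written as u*tan(u)**3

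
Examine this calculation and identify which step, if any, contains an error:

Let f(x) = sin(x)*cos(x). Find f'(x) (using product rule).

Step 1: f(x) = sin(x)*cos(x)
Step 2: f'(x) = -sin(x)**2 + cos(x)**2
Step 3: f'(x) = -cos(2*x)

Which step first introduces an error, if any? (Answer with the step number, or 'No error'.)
Step 3

Step 3 is incorrect due to a sign flip.
The step shows: -cos(2*x)
The correct value should be: cos(2*x)

Explanation: The sign of the whole expression was flipped: the term cos(2*x) was incorrectly written as -cos(2*x)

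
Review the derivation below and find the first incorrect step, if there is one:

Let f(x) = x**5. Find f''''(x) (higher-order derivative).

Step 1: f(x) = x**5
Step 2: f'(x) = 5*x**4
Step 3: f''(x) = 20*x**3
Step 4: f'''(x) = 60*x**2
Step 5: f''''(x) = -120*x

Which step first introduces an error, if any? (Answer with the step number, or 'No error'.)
Step 5

Step 5 is incorrect due to a sign flip.
The step shows: -120*x
The correct value should be: 120*x

Explanation: The sign of the whole expression was flipped: the term 120*x was incorrectly written as -120*x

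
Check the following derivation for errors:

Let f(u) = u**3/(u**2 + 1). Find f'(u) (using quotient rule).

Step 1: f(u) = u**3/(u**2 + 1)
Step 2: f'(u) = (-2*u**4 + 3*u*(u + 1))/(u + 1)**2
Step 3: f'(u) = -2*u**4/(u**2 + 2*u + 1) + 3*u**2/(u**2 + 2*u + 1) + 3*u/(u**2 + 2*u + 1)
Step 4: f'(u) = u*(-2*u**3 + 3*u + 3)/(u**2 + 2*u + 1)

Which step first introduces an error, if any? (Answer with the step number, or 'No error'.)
Step 2

Step 2 is incorrect due to a wrong exponent.
The step shows: (-2*u**4 + 3*u*(u + 1))/(u + 1)**2
The correct value should be: (-2*u**4 + 3*u**2*(u**2 + 1))/(u**2 + 1)**2

Explanation: The exponent 2 on u was incorrectly written as 1: the term (-2*u**4 + 3*u**2*(u**2 + 1))/(u**2 + 1)**2 was incorrectly written as (-2*u**4 + 3*u*(u + 1))/(u + 1)**2
The later steps are derived from this incorrect expression, so the error originates in Step 2.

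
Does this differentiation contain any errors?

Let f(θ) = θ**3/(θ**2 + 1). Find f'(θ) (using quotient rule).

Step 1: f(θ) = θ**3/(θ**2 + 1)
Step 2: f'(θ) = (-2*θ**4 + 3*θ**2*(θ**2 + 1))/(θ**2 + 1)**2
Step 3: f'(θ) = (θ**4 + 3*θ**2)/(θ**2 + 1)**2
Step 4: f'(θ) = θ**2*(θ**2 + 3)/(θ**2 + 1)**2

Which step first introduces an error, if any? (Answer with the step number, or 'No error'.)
No error

All steps in this derivation are correct.
The final answer f'(θ) = θ**2*(θ**2 + 3)/(θ**2 + 1)**2 is valid.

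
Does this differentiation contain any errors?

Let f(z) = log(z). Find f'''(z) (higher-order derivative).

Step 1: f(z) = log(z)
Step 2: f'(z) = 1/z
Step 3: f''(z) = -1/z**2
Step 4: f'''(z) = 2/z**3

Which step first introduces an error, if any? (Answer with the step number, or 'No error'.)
No error

All steps in this derivation are correct.
The final answer f'''(z) = 2/z**3 is valid.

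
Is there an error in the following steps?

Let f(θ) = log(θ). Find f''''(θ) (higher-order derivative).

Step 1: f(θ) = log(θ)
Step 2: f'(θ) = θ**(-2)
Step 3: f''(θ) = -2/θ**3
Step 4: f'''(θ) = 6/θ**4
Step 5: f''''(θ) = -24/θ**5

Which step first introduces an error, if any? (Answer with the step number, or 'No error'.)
Step 2

Step 2 is incorrect due to a wrong exponent.
The step shows: θ**(-2)
The correct value should be: 1/θ

Explanation: The exponent -1 on θ was incorrectly written as -2: the term 1/θ was incorrectly written as θ**(-2)
The later steps are derived from this incorrect expression, so the error originates in Step 2.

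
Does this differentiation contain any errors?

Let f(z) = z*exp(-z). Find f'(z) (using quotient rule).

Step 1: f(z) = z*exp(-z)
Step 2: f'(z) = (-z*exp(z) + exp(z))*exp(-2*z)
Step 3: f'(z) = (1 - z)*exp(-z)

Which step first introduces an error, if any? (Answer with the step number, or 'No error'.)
No error

All steps in this derivation are correct.
The final answer f'(z) = (1 - z)*exp(-z) is valid.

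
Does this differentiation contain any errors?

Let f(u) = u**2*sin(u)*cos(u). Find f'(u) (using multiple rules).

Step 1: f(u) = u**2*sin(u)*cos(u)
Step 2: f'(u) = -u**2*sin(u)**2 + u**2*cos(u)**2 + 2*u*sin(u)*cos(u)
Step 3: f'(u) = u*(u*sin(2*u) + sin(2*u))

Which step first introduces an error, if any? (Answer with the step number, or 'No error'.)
Step 3

Step 3 is incorrect due to a wrong trig function.
The step shows: u*(u*sin(2*u) + sin(2*u))
The correct value should be: u*(u*cos(2*u) + sin(2*u))

Explanation: cos(2*u) was incorrectly written as sin(2*u): the term u*(u*cos(2*u) + sin(2*u)) was incorrectly written as u*(u*sin(2*u) + sin(2*u))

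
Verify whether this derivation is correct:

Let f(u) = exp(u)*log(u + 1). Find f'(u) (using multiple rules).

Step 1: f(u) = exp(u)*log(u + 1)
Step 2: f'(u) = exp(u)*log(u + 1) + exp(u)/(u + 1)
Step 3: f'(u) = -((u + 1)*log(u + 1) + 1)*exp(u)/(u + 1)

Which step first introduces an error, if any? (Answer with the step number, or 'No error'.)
Step 3

Step 3 is incorrect due to a sign flip.
The step shows: -((u + 1)*log(u + 1) + 1)*exp(u)/(u + 1)
The correct value should be: ((u + 1)*log(u + 1) + 1)*exp(u)/(u + 1)

Explanation: The sign of the whole expression was flipped: the term ((u + 1)*log(u + 1) + 1)*exp(u)/(u + 1) was incorrectly written as -((u + 1)*log(u + 1) + 1)*exp(u)/(u + 1)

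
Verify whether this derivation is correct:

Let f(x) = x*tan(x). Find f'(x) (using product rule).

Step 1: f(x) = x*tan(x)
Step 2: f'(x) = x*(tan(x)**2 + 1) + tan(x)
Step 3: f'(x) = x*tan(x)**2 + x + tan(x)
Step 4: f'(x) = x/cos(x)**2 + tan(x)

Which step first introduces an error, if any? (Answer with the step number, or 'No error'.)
No error

All steps in this derivation are correct.
The final answer f'(x) = x/cos(x)**2 + tan(x) is valid.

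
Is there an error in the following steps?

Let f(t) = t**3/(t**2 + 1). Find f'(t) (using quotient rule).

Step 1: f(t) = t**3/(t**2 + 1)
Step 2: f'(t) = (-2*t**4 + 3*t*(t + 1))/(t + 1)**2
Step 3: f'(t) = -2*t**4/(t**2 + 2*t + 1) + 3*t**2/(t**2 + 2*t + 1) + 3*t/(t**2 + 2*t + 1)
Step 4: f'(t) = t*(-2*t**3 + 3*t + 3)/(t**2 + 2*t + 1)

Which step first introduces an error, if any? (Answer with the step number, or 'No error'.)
Step 2

Step 2 is incorrect due to a wrong exponent.
The step shows: (-2*t**4 + 3*t*(t + 1))/(t + 1)**2
The correct value should be: (-2*t**4 + 3*t**2*(t**2 + 1))/(t**2 + 1)**2

Explanation: The exponent 2 on t was incorrectly written as 1: the term (-2*t**4 + 3*t**2*(t**2 + 1))/(t**2 + 1)**2 was incorrectly written as (-2*t**4 + 3*t*(t + 1))/(t + 1)**2
The later steps are derived from this incorrect expression, so the error originates in Step 2.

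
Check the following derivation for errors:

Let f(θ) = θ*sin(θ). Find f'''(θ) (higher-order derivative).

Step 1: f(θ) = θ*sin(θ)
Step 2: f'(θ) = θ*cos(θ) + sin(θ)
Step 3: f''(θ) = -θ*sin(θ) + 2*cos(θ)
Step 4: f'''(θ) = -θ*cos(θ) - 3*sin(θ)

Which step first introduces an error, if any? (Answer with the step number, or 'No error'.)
No error

All steps in this derivation are correct.
The final answer f'''(θ) = -θ*cos(θ) - 3*sin(θ) is valid.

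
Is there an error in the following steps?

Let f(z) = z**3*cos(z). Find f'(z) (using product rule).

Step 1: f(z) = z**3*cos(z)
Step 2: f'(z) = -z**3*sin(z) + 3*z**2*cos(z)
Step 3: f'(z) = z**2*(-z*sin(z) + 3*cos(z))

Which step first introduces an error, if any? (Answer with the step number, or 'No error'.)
No error

All steps in this derivation are correct.
The final answer f'(z) = z**2*(-z*sin(z) + 3*cos(z)) is valid.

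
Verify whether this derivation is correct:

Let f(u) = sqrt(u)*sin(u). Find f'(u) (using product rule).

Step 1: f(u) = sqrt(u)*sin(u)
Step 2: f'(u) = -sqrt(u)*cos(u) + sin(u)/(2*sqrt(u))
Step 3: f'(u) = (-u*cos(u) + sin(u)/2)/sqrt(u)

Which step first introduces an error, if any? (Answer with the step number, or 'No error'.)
Step 2

Step 2 is incorrect due to a sign flip.
The step shows: -sqrt(u)*cos(u) + sin(u)/(2*sqrt(u))
The correct value should be: sqrt(u)*cos(u) + sin(u)/(2*sqrt(u))

Explanation: The sign of one term was flipped: the term sqrt(u)*cos(u) was incorrectly written as -sqrt(u)*cos(u)
The later steps are derived from this incorrect expression, so the error originates in Step 2.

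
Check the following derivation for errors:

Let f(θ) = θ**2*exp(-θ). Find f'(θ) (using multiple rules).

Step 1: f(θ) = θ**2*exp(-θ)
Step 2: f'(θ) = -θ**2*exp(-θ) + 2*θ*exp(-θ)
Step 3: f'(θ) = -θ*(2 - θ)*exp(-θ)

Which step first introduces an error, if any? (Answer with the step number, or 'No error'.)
Step 3

Step 3 is incorrect due to a sign flip.
The step shows: -θ*(2 - θ)*exp(-θ)
The correct value should be: θ*(2 - θ)*exp(-θ)

Explanation: The sign of the whole expression was flipped: the term θ*(2 - θ)*exp(-θ) was incorrectly written as -θ*(2 - θ)*exp(-θ)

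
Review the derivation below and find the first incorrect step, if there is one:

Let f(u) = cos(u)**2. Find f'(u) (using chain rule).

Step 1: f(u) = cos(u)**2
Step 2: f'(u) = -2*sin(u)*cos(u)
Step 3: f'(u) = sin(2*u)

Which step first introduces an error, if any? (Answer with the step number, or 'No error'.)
Step 3

Step 3 is incorrect due to a sign flip.
The step shows: sin(2*u)
The correct value should be: -sin(2*u)

Explanation: The sign of the whole expression was flipped: the term -sin(2*u) was incorrectly written as sin(2*u)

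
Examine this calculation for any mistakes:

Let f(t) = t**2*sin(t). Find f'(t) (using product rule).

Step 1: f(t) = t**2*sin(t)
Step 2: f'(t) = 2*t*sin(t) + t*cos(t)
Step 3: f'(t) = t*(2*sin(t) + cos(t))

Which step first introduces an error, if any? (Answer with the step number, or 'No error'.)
Step 2

Step 2 is incorrect due to a wrong exponent.
The step shows: 2*t*sin(t) + t*cos(t)
The correct value should be: t**2*cos(t) + 2*t*sin(t)

Explanation: The exponent 2 on t was incorrectly written as 1: the term t**2*cos(t) was incorrectly written as t*cos(t)
The later steps are derived from this incorrect expression, so the error originates in Step 2.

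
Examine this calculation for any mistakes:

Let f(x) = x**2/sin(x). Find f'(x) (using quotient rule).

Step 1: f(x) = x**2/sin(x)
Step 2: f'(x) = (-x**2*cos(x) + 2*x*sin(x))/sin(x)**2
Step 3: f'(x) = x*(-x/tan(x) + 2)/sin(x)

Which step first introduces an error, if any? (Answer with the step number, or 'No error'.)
No error

All steps in this derivation are correct.
The final answer f'(x) = x*(-x/tan(x) + 2)/sin(x) is valid.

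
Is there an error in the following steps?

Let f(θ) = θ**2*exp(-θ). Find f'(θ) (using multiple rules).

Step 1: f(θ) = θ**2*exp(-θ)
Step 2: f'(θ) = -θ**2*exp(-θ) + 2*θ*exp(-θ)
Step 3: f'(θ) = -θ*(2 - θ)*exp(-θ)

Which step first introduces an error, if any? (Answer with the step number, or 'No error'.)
Step 3

Step 3 is incorrect due to a sign flip.
The step shows: -θ*(2 - θ)*exp(-θ)
The correct value should be: θ*(2 - θ)*exp(-θ)

Explanation: The sign of the whole expression was flipped: the term θ*(2 - θ)*exp(-θ) was incorrectly written as -θ*(2 - θ)*exp(-θ)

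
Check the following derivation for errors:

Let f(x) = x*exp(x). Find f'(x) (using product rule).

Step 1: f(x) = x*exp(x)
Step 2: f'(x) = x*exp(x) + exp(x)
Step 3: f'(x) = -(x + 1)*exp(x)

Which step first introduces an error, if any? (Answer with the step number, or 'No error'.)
Step 3

Step 3 is incorrect due to a sign flip.
The step shows: -(x + 1)*exp(x)
The correct value should be: (x + 1)*exp(x)

Explanation: The sign of the whole expression was flipped: the term (x + 1)*exp(x) was incorrectly written as -(x + 1)*exp(x)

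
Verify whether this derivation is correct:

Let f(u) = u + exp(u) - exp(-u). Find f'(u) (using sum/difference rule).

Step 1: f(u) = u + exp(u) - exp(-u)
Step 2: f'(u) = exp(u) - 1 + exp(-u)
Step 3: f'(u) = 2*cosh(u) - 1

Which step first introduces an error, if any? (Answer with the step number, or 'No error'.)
Step 2

Step 2 is incorrect due to a sign flip.
The step shows: exp(u) - 1 + exp(-u)
The correct value should be: exp(u) + 1 + exp(-u)

Explanation: The sign of one term was flipped: the term 1 was incorrectly written as -1
The later steps are derived from this incorrect expression, so the error originates in Step 2.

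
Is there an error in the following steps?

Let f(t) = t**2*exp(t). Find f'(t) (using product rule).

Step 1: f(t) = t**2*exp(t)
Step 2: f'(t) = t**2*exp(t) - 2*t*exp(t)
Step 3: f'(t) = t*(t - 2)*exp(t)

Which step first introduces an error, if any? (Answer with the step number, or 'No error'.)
Step 2

Step 2 is incorrect due to a sign flip.
The step shows: t**2*exp(t) - 2*t*exp(t)
The correct value should be: t**2*exp(t) + 2*t*exp(t)

Explanation: The sign of one term was flipped: the term 2*t*exp(t) was incorrectly written as -2*t*exp(t)
The later steps are derived from this incorrect expression, so the error originates in Step 2.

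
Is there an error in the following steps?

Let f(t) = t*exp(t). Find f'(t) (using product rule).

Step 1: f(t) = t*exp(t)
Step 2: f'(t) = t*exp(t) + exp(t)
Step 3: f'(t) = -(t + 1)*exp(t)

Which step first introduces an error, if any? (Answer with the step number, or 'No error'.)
Step 3

Step 3 is incorrect due to a sign flip.
The step shows: -(t + 1)*exp(t)
The correct value should be: (t + 1)*exp(t)

Explanation: The sign of the whole expression was flipped: the term (t + 1)*exp(t) was incorrectly written as -(t + 1)*exp(t)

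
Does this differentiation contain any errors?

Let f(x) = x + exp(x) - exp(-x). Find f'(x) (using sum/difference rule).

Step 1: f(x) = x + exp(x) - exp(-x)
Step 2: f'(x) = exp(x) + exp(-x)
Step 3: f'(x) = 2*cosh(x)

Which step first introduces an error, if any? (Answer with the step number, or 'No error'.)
Step 2

Step 2 is incorrect due to a dropped term.
The step shows: exp(x) + exp(-x)
The correct value should be: exp(x) + 1 + exp(-x)

Explanation: A term was dropped: the term 1 was incorrectly omitted
The later steps are derived from this incorrect expression, so the error originates in Step 2.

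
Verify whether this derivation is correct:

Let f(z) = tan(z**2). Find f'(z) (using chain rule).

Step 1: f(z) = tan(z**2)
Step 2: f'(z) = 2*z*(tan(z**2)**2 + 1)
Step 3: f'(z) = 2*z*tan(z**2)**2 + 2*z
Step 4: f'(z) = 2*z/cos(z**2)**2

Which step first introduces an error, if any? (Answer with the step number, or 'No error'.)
No error

All steps in this derivation are correct.
The final answer f'(z) = 2*z/cos(z**2)**2 is valid.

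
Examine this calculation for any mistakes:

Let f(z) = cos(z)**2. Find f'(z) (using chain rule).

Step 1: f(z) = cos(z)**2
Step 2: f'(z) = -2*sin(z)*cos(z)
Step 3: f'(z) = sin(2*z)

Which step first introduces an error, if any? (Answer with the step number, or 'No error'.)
Step 3

Step 3 is incorrect due to a sign flip.
The step shows: sin(2*z)
The correct value should be: -sin(2*z)

Explanation: The sign of the whole expression was flipped: the term -sin(2*z) was incorrectly written as sin(2*z)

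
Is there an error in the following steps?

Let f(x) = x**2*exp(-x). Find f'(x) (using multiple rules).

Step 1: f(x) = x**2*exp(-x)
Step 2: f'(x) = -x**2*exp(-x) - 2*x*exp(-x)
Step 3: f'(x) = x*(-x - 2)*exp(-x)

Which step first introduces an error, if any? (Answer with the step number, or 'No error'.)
Step 2

Step 2 is incorrect due to a sign flip.
The step shows: -x**2*exp(-x) - 2*x*exp(-x)
The correct value should be: -x**2*exp(-x) + 2*x*exp(-x)

Explanation: The sign of one term was flipped: the term 2*x*exp(-x) was incorrectly written as -2*x*exp(-x)
The later steps are derived from this incorrect expression, so the error originates in Step 2.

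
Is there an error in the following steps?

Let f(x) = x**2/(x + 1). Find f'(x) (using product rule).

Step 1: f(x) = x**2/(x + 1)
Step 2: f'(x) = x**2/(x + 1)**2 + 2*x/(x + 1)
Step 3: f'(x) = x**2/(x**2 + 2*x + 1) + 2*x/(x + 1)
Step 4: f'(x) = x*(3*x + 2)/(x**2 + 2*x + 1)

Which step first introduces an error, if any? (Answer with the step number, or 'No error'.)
Step 2

Step 2 is incorrect due to a sign flip.
The step shows: x**2/(x + 1)**2 + 2*x/(x + 1)
The correct value should be: -x**2/(x + 1)**2 + 2*x/(x + 1)

Explanation: The sign of one term was flipped: the term -x**2/(x + 1)**2 was incorrectly written as x**2/(x + 1)**2
The later steps are derived from this incorrect expression, so the error originates in Step 2.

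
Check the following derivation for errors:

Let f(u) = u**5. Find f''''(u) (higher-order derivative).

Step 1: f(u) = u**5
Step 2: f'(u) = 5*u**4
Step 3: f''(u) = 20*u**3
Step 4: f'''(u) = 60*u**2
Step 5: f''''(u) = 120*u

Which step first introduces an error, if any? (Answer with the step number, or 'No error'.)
No error

All steps in this derivation are correct.
The final answer f''''(u) = 120*u is valid.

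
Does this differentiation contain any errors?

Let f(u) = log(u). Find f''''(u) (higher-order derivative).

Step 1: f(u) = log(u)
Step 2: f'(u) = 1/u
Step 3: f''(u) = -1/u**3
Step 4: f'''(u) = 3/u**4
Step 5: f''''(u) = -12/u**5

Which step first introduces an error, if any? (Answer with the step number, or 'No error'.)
Step 3

Step 3 is incorrect due to a wrong exponent.
The step shows: -1/u**3
The correct value should be: -1/u**2

Explanation: The exponent -2 on u was incorrectly written as -3: the term -1/u**2 was incorrectly written as -1/u**3
The later steps are derived from this incorrect expression, so the error originates in Step 3.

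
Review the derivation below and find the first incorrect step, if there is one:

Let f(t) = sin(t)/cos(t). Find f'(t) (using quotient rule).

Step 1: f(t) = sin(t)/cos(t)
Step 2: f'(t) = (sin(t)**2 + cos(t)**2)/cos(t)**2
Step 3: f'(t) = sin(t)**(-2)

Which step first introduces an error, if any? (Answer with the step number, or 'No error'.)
Step 3

Step 3 is incorrect due to a wrong trig function.
The step shows: sin(t)**(-2)
The correct value should be: cos(t)**(-2)

Explanation: cos(t) was incorrectly written as sin(t): the term cos(t)**(-2) was incorrectly written as sin(t)**(-2)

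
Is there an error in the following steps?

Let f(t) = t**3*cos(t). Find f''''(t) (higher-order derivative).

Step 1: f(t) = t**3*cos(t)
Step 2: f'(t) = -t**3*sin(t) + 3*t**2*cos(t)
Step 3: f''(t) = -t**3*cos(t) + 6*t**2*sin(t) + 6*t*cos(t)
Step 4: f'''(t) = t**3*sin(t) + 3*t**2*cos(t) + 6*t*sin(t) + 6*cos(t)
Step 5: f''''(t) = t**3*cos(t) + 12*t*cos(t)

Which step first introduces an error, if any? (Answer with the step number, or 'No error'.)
Step 3

Step 3 is incorrect due to a sign flip.
The step shows: -t**3*cos(t) + 6*t**2*sin(t) + 6*t*cos(t)
The correct value should be: -t**3*cos(t) - 6*t**2*sin(t) + 6*t*cos(t)

Explanation: The sign of one term was flipped: the term -6*t**2*sin(t) was incorrectly written as 6*t**2*sin(t)
The later steps are derived from this incorrect expression, so the error originates in Step 3.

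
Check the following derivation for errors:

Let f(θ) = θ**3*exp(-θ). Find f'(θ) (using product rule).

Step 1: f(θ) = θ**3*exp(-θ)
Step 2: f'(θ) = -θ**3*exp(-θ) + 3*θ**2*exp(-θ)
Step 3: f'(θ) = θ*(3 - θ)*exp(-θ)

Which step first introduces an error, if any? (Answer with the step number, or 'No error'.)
Step 3

Step 3 is incorrect due to a wrong exponent.
The step shows: θ*(3 - θ)*exp(-θ)
The correct value should be: θ**2*(3 - θ)*exp(-θ)

Explanation: The exponent 2 on θ was incorrectly written as 1: the term θ**2*(3 - θ)*exp(-θ) was incorrectly written as θ*(3 - θ)*exp(-θ)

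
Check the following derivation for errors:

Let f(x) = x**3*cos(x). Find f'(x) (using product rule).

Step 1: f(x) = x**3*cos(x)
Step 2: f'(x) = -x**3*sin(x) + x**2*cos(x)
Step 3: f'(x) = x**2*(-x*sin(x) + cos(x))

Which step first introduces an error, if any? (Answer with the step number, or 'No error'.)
Step 2

Step 2 is incorrect due to a wrong coefficient.
The step shows: -x**3*sin(x) + x**2*cos(x)
The correct value should be: -x**3*sin(x) + 3*x**2*cos(x)

Explanation: The coefficient 3 was incorrectly written as 1: the term 3*x**2*cos(x) was incorrectly written as x**2*cos(x)
The later steps are derived from this incorrect expression, so the error originates in Step 2.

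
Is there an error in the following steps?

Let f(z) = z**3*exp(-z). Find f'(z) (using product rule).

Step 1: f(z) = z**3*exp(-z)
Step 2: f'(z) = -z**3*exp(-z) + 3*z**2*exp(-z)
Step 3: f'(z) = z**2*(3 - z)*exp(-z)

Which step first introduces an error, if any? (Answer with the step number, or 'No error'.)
No error

All steps in this derivation are correct.
The final answer f'(z) = z**2*(3 - z)*exp(-z) is valid.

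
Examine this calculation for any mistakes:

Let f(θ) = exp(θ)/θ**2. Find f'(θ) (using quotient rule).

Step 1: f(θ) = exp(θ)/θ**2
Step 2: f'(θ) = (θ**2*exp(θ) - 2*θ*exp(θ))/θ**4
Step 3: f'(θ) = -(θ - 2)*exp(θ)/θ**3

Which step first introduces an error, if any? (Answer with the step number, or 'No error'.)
Step 3

Step 3 is incorrect due to a sign flip.
The step shows: -(θ - 2)*exp(θ)/θ**3
The correct value should be: (θ - 2)*exp(θ)/θ**3

Explanation: The sign of the whole expression was flipped: the term (θ - 2)*exp(θ)/θ**3 was incorrectly written as -(θ - 2)*exp(θ)/θ**3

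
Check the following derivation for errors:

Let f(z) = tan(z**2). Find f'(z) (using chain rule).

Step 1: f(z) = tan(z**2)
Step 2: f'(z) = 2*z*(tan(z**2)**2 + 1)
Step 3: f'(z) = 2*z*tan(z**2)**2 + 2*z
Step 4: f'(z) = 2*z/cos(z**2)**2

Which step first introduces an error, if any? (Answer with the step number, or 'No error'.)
No error

All steps in this derivation are correct.
The final answer f'(z) = 2*z/cos(z**2)**2 is valid.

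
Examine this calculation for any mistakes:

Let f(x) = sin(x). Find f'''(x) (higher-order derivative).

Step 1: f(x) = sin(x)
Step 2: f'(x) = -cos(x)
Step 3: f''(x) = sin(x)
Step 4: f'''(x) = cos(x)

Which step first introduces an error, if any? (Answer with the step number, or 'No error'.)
Step 2

Step 2 is incorrect due to a sign flip.
The step shows: -cos(x)
The correct value should be: cos(x)

Explanation: The sign of the whole expression was flipped: the term cos(x) was incorrectly written as -cos(x)
The later steps are derived from this incorrect expression, so the error originates in Step 2.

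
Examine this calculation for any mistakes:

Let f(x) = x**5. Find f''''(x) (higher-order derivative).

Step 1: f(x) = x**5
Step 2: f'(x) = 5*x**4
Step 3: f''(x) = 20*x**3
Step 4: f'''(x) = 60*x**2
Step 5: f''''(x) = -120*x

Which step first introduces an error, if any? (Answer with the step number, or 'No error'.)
Step 5

Step 5 is incorrect due to a sign flip.
The step shows: -120*x
The correct value should be: 120*x

Explanation: The sign of the whole expression was flipped: the term 120*x was incorrectly written as -120*x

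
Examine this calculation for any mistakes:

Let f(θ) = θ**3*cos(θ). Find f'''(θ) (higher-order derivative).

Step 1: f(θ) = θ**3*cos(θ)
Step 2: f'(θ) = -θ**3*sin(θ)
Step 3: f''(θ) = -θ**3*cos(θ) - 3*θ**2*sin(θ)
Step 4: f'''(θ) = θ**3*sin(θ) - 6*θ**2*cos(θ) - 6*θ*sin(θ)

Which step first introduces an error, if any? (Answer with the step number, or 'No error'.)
Step 2

Step 2 is incorrect due to a dropped term.
The step shows: -θ**3*sin(θ)
The correct value should be: -θ**3*sin(θ) + 3*θ**2*cos(θ)

Explanation: A term was dropped: the term 3*θ**2*cos(θ) was incorrectly omitted
The later steps are derived from this incorrect expression, so the error originates in Step 2.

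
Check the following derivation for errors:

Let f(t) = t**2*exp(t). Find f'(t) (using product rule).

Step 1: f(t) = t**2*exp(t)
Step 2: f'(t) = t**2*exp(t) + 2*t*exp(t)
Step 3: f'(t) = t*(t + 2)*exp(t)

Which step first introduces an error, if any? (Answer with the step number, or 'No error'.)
No error

All steps in this derivation are correct.
The final answer f'(t) = t*(t + 2)*exp(t) is valid.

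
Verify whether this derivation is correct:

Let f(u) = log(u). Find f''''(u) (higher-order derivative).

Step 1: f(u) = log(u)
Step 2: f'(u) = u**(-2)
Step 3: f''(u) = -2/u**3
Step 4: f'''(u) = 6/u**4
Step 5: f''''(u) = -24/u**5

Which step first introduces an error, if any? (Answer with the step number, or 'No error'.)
Step 2

Step 2 is incorrect due to a wrong exponent.
The step shows: u**(-2)
The correct value should be: 1/u

Explanation: The exponent -1 on u was incorrectly written as -2: the term 1/u was incorrectly written as u**(-2)
The later steps are derived from this incorrect expression, so the error originates in Step 2.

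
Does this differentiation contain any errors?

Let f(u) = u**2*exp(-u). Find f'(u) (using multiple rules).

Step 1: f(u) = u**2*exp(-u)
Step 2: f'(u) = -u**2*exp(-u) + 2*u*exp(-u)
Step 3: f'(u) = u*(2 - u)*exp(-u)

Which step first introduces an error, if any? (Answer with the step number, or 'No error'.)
No error

All steps in this derivation are correct.
The final answer f'(u) = u*(2 - u)*exp(-u) is valid.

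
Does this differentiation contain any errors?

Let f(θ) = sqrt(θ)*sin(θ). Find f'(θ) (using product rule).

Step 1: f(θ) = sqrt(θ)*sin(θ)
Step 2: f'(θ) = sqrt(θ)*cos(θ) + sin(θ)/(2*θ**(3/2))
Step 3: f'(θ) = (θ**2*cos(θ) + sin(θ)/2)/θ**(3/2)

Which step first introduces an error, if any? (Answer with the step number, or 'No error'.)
Step 2

Step 2 is incorrect due to a wrong exponent.
The step shows: sqrt(θ)*cos(θ) + sin(θ)/(2*θ**(3/2))
The correct value should be: sqrt(θ)*cos(θ) + sin(θ)/(2*sqrt(θ))

Explanation: The exponent -1/2 on θ was incorrectly written as -3/2: the term sin(θ)/(2*sqrt(θ)) was incorrectly written as sin(θ)/(2*θ**(3/2))
The later steps are derived from this incorrect expression, so the error originates in Step 2.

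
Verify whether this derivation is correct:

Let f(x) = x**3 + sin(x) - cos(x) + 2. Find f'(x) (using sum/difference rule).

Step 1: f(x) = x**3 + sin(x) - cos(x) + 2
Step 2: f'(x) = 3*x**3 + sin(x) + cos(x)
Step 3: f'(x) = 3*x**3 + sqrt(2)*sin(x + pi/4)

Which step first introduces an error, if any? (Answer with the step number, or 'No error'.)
Step 2

Step 2 is incorrect due to a wrong exponent.
The step shows: 3*x**3 + sin(x) + cos(x)
The correct value should be: 3*x**2 + sin(x) + cos(x)

Explanation: The exponent 2 on x was incorrectly written as 3: the term 3*x**2 was incorrectly written as 3*x**3
The later steps are derived from this incorrect expression, so the error originates in Step 2.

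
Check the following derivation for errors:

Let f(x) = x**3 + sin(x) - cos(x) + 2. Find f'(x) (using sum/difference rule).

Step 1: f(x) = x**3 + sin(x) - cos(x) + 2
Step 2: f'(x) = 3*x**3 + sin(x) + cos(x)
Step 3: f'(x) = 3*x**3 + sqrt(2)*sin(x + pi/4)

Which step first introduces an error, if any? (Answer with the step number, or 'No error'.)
Step 2

Step 2 is incorrect due to a wrong exponent.
The step shows: 3*x**3 + sin(x) + cos(x)
The correct value should be: 3*x**2 + sin(x) + cos(x)

Explanation: The exponent 2 on x was incorrectly written as 3: the term 3*x**2 was incorrectly written as 3*x**3
The later steps are derived from this incorrect expression, so the error originates in Step 2.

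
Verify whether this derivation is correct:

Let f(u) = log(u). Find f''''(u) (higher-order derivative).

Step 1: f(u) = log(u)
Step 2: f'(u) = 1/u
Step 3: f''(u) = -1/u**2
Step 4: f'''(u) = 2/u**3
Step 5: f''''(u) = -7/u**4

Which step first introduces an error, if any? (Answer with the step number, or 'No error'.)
Step 5

Step 5 is incorrect due to a wrong coefficient.
The step shows: -7/u**4
The correct value should be: -6/u**4

Explanation: The coefficient -6 was incorrectly written as -7: the term -6/u**4 was incorrectly written as -7/u**4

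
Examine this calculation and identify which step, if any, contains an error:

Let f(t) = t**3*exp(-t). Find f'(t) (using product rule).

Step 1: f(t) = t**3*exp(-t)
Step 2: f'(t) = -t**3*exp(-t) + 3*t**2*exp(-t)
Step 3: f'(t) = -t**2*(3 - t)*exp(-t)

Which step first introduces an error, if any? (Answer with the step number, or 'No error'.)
Step 3

Step 3 is incorrect due to a sign flip.
The step shows: -t**2*(3 - t)*exp(-t)
The correct value should be: t**2*(3 - t)*exp(-t)

Explanation: The sign of the whole expression was flipped: the term t**2*(3 - t)*exp(-t) was incorrectly written as -t**2*(3 - t)*exp(-t)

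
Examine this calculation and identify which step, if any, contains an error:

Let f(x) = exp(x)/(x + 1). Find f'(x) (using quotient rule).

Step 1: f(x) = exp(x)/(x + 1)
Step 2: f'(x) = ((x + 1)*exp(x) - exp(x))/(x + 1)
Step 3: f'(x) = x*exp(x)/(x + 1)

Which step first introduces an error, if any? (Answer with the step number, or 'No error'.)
Step 2

Step 2 is incorrect due to a wrong exponent.
The step shows: ((x + 1)*exp(x) - exp(x))/(x + 1)
The correct value should be: ((x + 1)*exp(x) - exp(x))/(x + 1)**2

Explanation: The exponent -2 on x + 1 was incorrectly written as -1: the term ((x + 1)*exp(x) - exp(x))/(x + 1)**2 was incorrectly written as ((x + 1)*exp(x) - exp(x))/(x + 1)
The later steps are derived from this incorrect expression, so the error originates in Step 2.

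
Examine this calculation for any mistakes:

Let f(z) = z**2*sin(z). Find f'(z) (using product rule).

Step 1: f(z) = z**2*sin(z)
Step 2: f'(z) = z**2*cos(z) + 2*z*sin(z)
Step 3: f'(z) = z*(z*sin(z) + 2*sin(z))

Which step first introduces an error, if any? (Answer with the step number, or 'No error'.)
Step 3

Step 3 is incorrect due to a wrong trig function.
The step shows: z*(z*sin(z) + 2*sin(z))
The correct value should be: z*(z*cos(z) + 2*sin(z))

Explanation: cos(z) was incorrectly written as sin(z): the term z*(z*cos(z) + 2*sin(z)) was incorrectly written as z*(z*sin(z) + 2*sin(z))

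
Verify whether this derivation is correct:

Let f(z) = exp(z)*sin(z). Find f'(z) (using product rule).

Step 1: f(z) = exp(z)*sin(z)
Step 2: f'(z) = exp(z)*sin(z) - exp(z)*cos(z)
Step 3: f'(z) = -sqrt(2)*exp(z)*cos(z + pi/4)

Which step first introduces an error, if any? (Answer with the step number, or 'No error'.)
Step 2

Step 2 is incorrect due to a sign flip.
The step shows: exp(z)*sin(z) - exp(z)*cos(z)
The correct value should be: exp(z)*sin(z) + exp(z)*cos(z)

Explanation: The sign of one term was flipped: the term exp(z)*cos(z) was incorrectly written as -exp(z)*cos(z)
The later steps are derived from this incorrect expression, so the error originates in Step 2.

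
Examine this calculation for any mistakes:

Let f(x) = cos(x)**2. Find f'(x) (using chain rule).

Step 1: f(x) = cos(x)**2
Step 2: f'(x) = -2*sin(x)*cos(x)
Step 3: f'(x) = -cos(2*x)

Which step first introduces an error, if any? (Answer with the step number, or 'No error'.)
Step 3

Step 3 is incorrect due to a wrong trig function.
The step shows: -cos(2*x)
The correct value should be: -sin(2*x)

Explanation: sin(2*x) was incorrectly written as cos(2*x): the term -sin(2*x) was incorrectly written as -cos(2*x)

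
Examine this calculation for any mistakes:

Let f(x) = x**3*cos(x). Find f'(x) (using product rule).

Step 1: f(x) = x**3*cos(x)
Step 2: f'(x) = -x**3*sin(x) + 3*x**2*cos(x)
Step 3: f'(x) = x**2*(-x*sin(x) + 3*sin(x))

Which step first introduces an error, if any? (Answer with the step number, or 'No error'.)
Step 3

Step 3 is incorrect due to a wrong trig function.
The step shows: x**2*(-x*sin(x) + 3*sin(x))
The correct value should be: x**2*(-x*sin(x) + 3*cos(x))

Explanation: cos(x) was incorrectly written as sin(x): the term x**2*(-x*sin(x) + 3*cos(x)) was incorrectly written as x**2*(-x*sin(x) + 3*sin(x))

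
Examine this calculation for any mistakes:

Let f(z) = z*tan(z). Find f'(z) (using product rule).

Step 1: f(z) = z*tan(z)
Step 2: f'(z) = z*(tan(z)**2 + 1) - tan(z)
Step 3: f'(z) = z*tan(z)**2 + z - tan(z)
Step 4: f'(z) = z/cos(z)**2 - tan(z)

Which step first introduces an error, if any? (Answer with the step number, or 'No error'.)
Step 2

Step 2 is incorrect due to a sign flip.
The step shows: z*(tan(z)**2 + 1) - tan(z)
The correct value should be: z*(tan(z)**2 + 1) + tan(z)

Explanation: The sign of one term was flipped: the term tan(z) was incorrectly written as -tan(z)
The later steps are derived from this incorrect expression, so the error originates in Step 2.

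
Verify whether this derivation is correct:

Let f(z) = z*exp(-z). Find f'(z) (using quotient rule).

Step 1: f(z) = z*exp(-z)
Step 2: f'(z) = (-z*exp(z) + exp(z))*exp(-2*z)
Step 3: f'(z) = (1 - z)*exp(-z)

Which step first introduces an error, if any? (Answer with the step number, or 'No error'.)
No error

All steps in this derivation are correct.
The final answer f'(z) = (1 - z)*exp(-z) is valid.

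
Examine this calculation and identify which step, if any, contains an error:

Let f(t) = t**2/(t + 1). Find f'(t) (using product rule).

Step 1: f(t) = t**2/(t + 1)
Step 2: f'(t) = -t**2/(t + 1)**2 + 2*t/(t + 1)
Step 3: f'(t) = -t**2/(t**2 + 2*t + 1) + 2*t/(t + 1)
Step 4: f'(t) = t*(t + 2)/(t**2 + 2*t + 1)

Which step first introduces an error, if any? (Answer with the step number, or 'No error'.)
No error

All steps in this derivation are correct.
The final answer f'(t) = t*(t + 2)/(t**2 + 2*t + 1) is valid.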